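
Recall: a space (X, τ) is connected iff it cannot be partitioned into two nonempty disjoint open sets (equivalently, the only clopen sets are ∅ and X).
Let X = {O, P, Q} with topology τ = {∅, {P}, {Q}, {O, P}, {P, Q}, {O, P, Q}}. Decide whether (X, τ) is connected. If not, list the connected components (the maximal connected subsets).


(X, τ) is disconnected; components = [{Q}, {O, P}].

Find clopen sets (U ∈ τ with X ∖ U ∈ τ):
  U = ∅, X ∖ U = {O, P, Q} — both open, so U is clopen.
  U = {Q}, X ∖ U = {O, P} — both open, so U is clopen.
  U = {O, P}, X ∖ U = {Q} — both open, so U is clopen.
  U = {O, P, Q}, X ∖ U = ∅ — both open, so U is clopen.
Nontrivial clopen(s) exist: e.g. {Q}. So (X, τ) is disconnected.
Compute connected components by grouping points that agree on all clopens:
  component: {Q}
  component: {O, P}


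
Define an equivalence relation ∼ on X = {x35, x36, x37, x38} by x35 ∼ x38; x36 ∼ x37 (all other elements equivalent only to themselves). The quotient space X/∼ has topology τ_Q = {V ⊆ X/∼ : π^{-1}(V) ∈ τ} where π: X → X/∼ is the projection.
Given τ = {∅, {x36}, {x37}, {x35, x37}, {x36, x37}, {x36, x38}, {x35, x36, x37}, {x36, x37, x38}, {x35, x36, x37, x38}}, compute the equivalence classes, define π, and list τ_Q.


X/∼ = {[x35=x38], [x36=x37]}; |τ_Q| = 3.

Equivalence classes: [x35=x38], [x36=x37].
Quotient map π: X → X/∼ sends x35 ↦ [x35=x38], x36 ↦ [x36=x37], x37 ↦ [x36=x37], x38 ↦ [x35=x38].
For each subset V ⊆ X/∼, compute π^{-1}(V) ⊆ X and check whether π^{-1}(V) ∈ τ. V is open in τ_Q iff π^{-1}(V) ∈ τ.
  V = {}: π^{-1}(V) = ∅ ∈ τ ✓.
  V = {[x35=x38]}: π^{-1}(V) = {x35, x38} ∉ τ ✗.
  V = {[x36=x37]}: π^{-1}(V) = {x36, x37} ∈ τ ✓.
  V = {[x35=x38], [x36=x37]}: π^{-1}(V) = {x35, x36, x37, x38} ∈ τ ✓.
Open sets in the quotient: τ_Q = {{}, {[x36=x37]}, {[x35=x38], [x36=x37]}} (3 elements).


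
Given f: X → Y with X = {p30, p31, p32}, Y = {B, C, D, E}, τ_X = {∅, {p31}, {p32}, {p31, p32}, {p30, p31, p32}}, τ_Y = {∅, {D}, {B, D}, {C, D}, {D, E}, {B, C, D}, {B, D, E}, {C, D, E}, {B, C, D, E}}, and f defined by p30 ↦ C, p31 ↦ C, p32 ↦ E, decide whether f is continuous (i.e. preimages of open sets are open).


f is NOT continuous.

Compute f^{-1}(U) for each U ∈ τ_Y:
  U = ∅: f^{-1}(U) = ∅ ∈ τ_X ✓.
  U = {D}: f^{-1}(U) = ∅ ∈ τ_X ✓.
  U = {B, D}: f^{-1}(U) = ∅ ∈ τ_X ✓.
  U = {C, D}: f^{-1}(U) = {p30, p31} ∉ τ_X ✗.
  U = {D, E}: f^{-1}(U) = {p32} ∈ τ_X ✓.
  U = {B, C, D}: f^{-1}(U) = {p30, p31} ∉ τ_X ✗.
  U = {B, D, E}: f^{-1}(U) = {p32} ∈ τ_X ✓.
  U = {C, D, E}: f^{-1}(U) = {p30, p31, p32} ∈ τ_X ✓.
  U = {B, C, D, E}: f^{-1}(U) = {p30, p31, p32} ∈ τ_X ✓.
Found U = {C, D} with f^{-1}(U) = {p30, p31} not in τ_X. Therefore f is NOT continuous.


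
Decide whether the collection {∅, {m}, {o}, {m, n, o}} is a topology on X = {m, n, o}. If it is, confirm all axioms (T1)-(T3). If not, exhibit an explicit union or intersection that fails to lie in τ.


τ is NOT a topology on X.

Axiom (T1): ∅ ∈ τ? Yes; X ∈ τ? Yes.
Axiom (T2/T3): check pairwise unions and intersections of members of τ.
Counterexample for (T2): {m} ∪ {o} = {m, o} ∉ τ. Therefore τ is NOT a topology.


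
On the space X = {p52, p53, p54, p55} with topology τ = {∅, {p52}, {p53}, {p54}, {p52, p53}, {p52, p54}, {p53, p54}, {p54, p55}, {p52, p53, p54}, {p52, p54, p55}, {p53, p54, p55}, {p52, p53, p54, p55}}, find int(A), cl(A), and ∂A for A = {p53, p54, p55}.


int(A) = {p53, p54, p55}, cl(A) = {p53, p54, p55}, ∂A = ∅.

Closed sets in (X, τ) are complements of opens:
  closed(X, τ) = {∅, {p52}, {p53}, {p55}, {p52, p53}, {p52, p55}, {p53, p55}, {p54, p55}, {p52, p53, p55}, {p52, p54, p55}, {p53, p54, p55}, {p52, p53, p54, p55}}.
int(A) = ⋃ {U ∈ τ : U ⊆ A}. Opens contained in A: ∅, {p53}, {p54}, {p53, p54}, {p54, p55}, {p53, p54, p55}.
Taking the union of these: int(A) = {p53, p54, p55}.
cl(A) = ⋂ {C closed : A ⊆ C}. Closed sets containing A: {p53, p54, p55}, {p52, p53, p54, p55}.
Intersecting these: cl(A) = {p53, p54, p55}.
∂A = cl(A) ∖ int(A) = {p53, p54, p55} ∖ {p53, p54, p55} = ∅.


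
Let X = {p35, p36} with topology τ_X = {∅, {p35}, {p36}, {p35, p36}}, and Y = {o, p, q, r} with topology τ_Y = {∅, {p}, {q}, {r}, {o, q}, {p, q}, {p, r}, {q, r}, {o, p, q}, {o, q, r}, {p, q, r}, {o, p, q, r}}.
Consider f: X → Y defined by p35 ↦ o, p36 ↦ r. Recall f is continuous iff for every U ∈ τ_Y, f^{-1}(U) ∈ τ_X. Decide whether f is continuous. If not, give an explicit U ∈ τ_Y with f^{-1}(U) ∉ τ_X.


f IS continuous.

Compute f^{-1}(U) for each U ∈ τ_Y:
  U = ∅: f^{-1}(U) = ∅ ∈ τ_X ✓.
  U = {p}: f^{-1}(U) = ∅ ∈ τ_X ✓.
  U = {q}: f^{-1}(U) = ∅ ∈ τ_X ✓.
  U = {r}: f^{-1}(U) = {p36} ∈ τ_X ✓.
  U = {o, q}: f^{-1}(U) = {p35} ∈ τ_X ✓.
  U = {p, q}: f^{-1}(U) = ∅ ∈ τ_X ✓.
  U = {p, r}: f^{-1}(U) = {p36} ∈ τ_X ✓.
  U = {q, r}: f^{-1}(U) = {p36} ∈ τ_X ✓.
  U = {o, p, q}: f^{-1}(U) = {p35} ∈ τ_X ✓.
  U = {o, q, r}: f^{-1}(U) = {p35, p36} ∈ τ_X ✓.
  U = {p, q, r}: f^{-1}(U) = {p36} ∈ τ_X ✓.
  U = {o, p, q, r}: f^{-1}(U) = {p35, p36} ∈ τ_X ✓.
Every preimage lies in τ_X, so f IS continuous.


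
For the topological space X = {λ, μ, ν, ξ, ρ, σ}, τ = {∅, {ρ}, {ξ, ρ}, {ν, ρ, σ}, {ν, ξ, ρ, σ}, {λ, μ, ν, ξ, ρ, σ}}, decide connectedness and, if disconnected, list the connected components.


(X, τ) is connected.

Find clopen sets (U ∈ τ with X ∖ U ∈ τ):
  U = ∅, X ∖ U = {λ, μ, ν, ξ, ρ, σ} — both open, so U is clopen.
  U = {λ, μ, ν, ξ, ρ, σ}, X ∖ U = ∅ — both open, so U is clopen.
Only trivial clopens (∅ and X) exist, so (X, τ) is connected.
Compute connected components by grouping points that agree on all clopens:
  component: {λ, μ, ν, ξ, ρ, σ}


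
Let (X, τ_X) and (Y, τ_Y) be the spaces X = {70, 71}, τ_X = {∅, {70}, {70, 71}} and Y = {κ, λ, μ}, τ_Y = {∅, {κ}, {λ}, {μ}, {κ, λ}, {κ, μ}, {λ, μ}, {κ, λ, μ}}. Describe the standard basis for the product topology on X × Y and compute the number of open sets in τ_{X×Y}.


Basis B = {∅ × ∅, {70} × {κ}, {70} × {λ}, {70} × {μ}, {70} × {κ, λ}, {70} × {κ, μ}, {70, 71} × {κ}, {70} × {λ, μ}, {70, 71} × {λ}, {70, 71} × {μ}, {70} × {κ, λ, μ}, {70, 71} × {κ, λ}, {70, 71} × {κ, μ}, {70, 71} × {λ, μ}, {70, 71} × {κ, λ, μ}}; |τ_{X×Y}| = 27.

Enumerate products U × V with U ∈ τ_X, V ∈ τ_Y (deduplicated):
  ∅ × ∅ = {} (∅)
  {70} × {κ} = {(70,κ)}
  {70} × {λ} = {(70,λ)}
  {70} × {μ} = {(70,μ)}
  {70} × {κ, λ} = {(70,κ), (70,λ)}
  {70} × {κ, μ} = {(70,κ), (70,μ)}
  {70, 71} × {κ} = {(70,κ), (71,κ)}
  {70} × {λ, μ} = {(70,λ), (70,μ)}
  {70, 71} × {λ} = {(70,λ), (71,λ)}
  {70, 71} × {μ} = {(70,μ), (71,μ)}
  {70} × {κ, λ, μ} = {(70,κ), (70,λ), (70,μ)}
  {70, 71} × {κ, λ} = {(70,κ), (70,λ), (71,κ), (71,λ)}
  {70, 71} × {κ, μ} = {(70,κ), (70,μ), (71,κ), (71,μ)}
  {70, 71} × {λ, μ} = {(70,λ), (70,μ), (71,λ), (71,μ)}
  {70, 71} × {κ, λ, μ} = {(70,κ), (70,λ), (70,μ), (71,κ), (71,λ), (71,μ)}
These 15 distinct sets form the basis B.
Close under arbitrary unions to get τ_{X×Y}; counting gives |τ_{X×Y}| = 27.


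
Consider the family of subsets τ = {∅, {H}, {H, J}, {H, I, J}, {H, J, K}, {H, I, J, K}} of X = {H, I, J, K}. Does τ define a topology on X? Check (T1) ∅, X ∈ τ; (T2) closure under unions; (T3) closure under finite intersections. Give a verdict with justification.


τ IS a topology on X.

Axiom (T1): ∅ ∈ τ? Yes; X ∈ τ? Yes.
Axiom (T2/T3): check pairwise unions and intersections of members of τ.
All pairwise intersections and unions checked — each lies in τ. Therefore τ satisfies (T1), (T2), (T3): it IS a topology on X.


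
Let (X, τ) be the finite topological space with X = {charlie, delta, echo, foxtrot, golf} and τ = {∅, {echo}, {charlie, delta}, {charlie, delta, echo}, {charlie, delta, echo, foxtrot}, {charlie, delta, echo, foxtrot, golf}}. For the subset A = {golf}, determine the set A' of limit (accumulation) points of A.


A' = ∅

For each x ∈ X, list the open sets U ∈ τ with x ∈ U, then check whether U ∩ (A ∖ {x}) ≠ ∅ for every such U.
  x = charlie: open {charlie, delta} ∋ x has {charlie, delta} ∩ (A ∖ {charlie}) = ∅, so x is NOT a limit point.
  x = delta: open {charlie, delta} ∋ x has {charlie, delta} ∩ (A ∖ {delta}) = ∅, so x is NOT a limit point.
  x = echo: open {echo} ∋ x has {echo} ∩ (A ∖ {echo}) = ∅, so x is NOT a limit point.
  x = foxtrot: open {charlie, delta, echo, foxtrot} ∋ x has {charlie, delta, echo, foxtrot} ∩ (A ∖ {foxtrot}) = ∅, so x is NOT a limit point.
  x = golf: open {charlie, delta, echo, foxtrot, golf} ∋ x has {charlie, delta, echo, foxtrot, golf} ∩ (A ∖ {golf}) = ∅, so x is NOT a limit point.
Collecting: A' = ∅.


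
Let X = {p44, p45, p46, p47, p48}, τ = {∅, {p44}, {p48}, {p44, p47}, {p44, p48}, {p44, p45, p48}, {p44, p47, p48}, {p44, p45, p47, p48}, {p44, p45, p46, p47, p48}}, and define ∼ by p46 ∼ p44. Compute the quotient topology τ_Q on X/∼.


X/∼ = {[p44=p46], [p45], [p47], [p48]}; |τ_Q| = 3.

Equivalence classes: [p44=p46], [p45], [p47], [p48].
Quotient map π: X → X/∼ sends p44 ↦ [p44=p46], p45 ↦ [p45], p46 ↦ [p44=p46], p47 ↦ [p47], p48 ↦ [p48].
For each subset V ⊆ X/∼, compute π^{-1}(V) ⊆ X and check whether π^{-1}(V) ∈ τ. V is open in τ_Q iff π^{-1}(V) ∈ τ.
  V = {}: π^{-1}(V) = ∅ ∈ τ ✓.
  V = {[p44=p46]}: π^{-1}(V) = {p44, p46} ∉ τ ✗.
  V = {[p45]}: π^{-1}(V) = {p45} ∉ τ ✗.
  V = {[p44=p46], [p45]}: π^{-1}(V) = {p44, p45, p46} ∉ τ ✗.
  V = {[p47]}: π^{-1}(V) = {p47} ∉ τ ✗.
  V = {[p44=p46], [p47]}: π^{-1}(V) = {p44, p46, p47} ∉ τ ✗.
  V = {[p45], [p47]}: π^{-1}(V) = {p45, p47} ∉ τ ✗.
  V = {[p44=p46], [p45], [p47]}: π^{-1}(V) = {p44, p45, p46, p47} ∉ τ ✗.
  V = {[p48]}: π^{-1}(V) = {p48} ∈ τ ✓.
  V = {[p44=p46], [p48]}: π^{-1}(V) = {p44, p46, p48} ∉ τ ✗.
  V = {[p45], [p48]}: π^{-1}(V) = {p45, p48} ∉ τ ✗.
  V = {[p44=p46], [p45], [p48]}: π^{-1}(V) = {p44, p45, p46, p48} ∉ τ ✗.
  V = {[p47], [p48]}: π^{-1}(V) = {p47, p48} ∉ τ ✗.
  V = {[p44=p46], [p47], [p48]}: π^{-1}(V) = {p44, p46, p47, p48} ∉ τ ✗.
  V = {[p45], [p47], [p48]}: π^{-1}(V) = {p45, p47, p48} ∉ τ ✗.
  V = {[p44=p46], [p45], [p47], [p48]}: π^{-1}(V) = {p44, p45, p46, p47, p48} ∈ τ ✓.
Open sets in the quotient: τ_Q = {{}, {[p48]}, {[p44=p46], [p45], [p47], [p48]}} (3 elements).


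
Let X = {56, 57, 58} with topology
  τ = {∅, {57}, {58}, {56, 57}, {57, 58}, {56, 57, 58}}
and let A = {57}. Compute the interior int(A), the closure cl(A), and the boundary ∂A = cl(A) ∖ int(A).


int(A) = {57}, cl(A) = {56, 57}, ∂A = {56}.

Closed sets in (X, τ) are complements of opens:
  closed(X, τ) = {∅, {56}, {58}, {56, 57}, {56, 58}, {56, 57, 58}}.
int(A) = ⋃ {U ∈ τ : U ⊆ A}. Opens contained in A: ∅, {57}.
Taking the union of these: int(A) = {57}.
cl(A) = ⋂ {C closed : A ⊆ C}. Closed sets containing A: {56, 57}, {56, 57, 58}.
Intersecting these: cl(A) = {56, 57}.
∂A = cl(A) ∖ int(A) = {56, 57} ∖ {57} = {56}.


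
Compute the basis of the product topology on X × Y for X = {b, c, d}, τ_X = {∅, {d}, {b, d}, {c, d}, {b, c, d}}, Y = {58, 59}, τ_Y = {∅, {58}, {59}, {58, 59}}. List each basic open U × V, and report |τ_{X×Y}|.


Basis B = {∅ × ∅, {d} × {58}, {d} × {59}, {b, d} × {58}, {b, d} × {59}, {c, d} × {58}, {c, d} × {59}, {d} × {58, 59}, {b, c, d} × {58}, {b, c, d} × {59}, {b, d} × {58, 59}, {c, d} × {58, 59}, {b, c, d} × {58, 59}}; |τ_{X×Y}| = 25.

Enumerate products U × V with U ∈ τ_X, V ∈ τ_Y (deduplicated):
  ∅ × ∅ = {} (∅)
  {d} × {58} = {(d,58)}
  {d} × {59} = {(d,59)}
  {b, d} × {58} = {(b,58), (d,58)}
  {b, d} × {59} = {(b,59), (d,59)}
  {c, d} × {58} = {(c,58), (d,58)}
  {c, d} × {59} = {(c,59), (d,59)}
  {d} × {58, 59} = {(d,58), (d,59)}
  {b, c, d} × {58} = {(b,58), (c,58), (d,58)}
  {b, c, d} × {59} = {(b,59), (c,59), (d,59)}
  {b, d} × {58, 59} = {(b,58), (b,59), (d,58), (d,59)}
  {c, d} × {58, 59} = {(c,58), (c,59), (d,58), (d,59)}
  {b, c, d} × {58, 59} = {(b,58), (b,59), (c,58), (c,59), (d,58), (d,59)}
These 13 distinct sets form the basis B.
Close under arbitrary unions to get τ_{X×Y}; counting gives |τ_{X×Y}| = 25.


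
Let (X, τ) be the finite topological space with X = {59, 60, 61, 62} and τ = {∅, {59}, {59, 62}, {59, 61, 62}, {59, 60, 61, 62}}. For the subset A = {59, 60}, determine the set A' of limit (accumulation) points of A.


A' = {60, 61, 62}

For each x ∈ X, list the open sets U ∈ τ with x ∈ U, then check whether U ∩ (A ∖ {x}) ≠ ∅ for every such U.
  x = 59: open {59} ∋ x has {59} ∩ (A ∖ {59}) = ∅, so x is NOT a limit point.
  x = 60: opens ∋ x are {59, 60, 61, 62}; each meets A ∖ {60}, so x IS a limit point.
  x = 61: opens ∋ x are {59, 61, 62}, {59, 60, 61, 62}; each meets A ∖ {61}, so x IS a limit point.
  x = 62: opens ∋ x are {59, 62}, {59, 61, 62}, {59, 60, 61, 62}; each meets A ∖ {62}, so x IS a limit point.
Collecting: A' = {60, 61, 62}.


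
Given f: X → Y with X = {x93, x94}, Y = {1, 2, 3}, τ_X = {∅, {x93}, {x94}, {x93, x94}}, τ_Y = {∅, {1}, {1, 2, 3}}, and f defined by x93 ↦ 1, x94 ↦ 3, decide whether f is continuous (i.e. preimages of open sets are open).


f IS continuous.

Compute f^{-1}(U) for each U ∈ τ_Y:
  U = ∅: f^{-1}(U) = ∅ ∈ τ_X ✓.
  U = {1}: f^{-1}(U) = {x93} ∈ τ_X ✓.
  U = {1, 2, 3}: f^{-1}(U) = {x93, x94} ∈ τ_X ✓.
Every preimage lies in τ_X, so f IS continuous.


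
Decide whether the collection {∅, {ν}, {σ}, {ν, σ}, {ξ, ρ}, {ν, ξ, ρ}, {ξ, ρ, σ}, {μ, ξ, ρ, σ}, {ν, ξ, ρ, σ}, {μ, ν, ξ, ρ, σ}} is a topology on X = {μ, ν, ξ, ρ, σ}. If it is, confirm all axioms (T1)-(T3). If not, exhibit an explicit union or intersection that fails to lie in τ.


τ IS a topology on X.

Axiom (T1): ∅ ∈ τ? Yes; X ∈ τ? Yes.
Axiom (T2/T3): check pairwise unions and intersections of members of τ.
All pairwise intersections and unions checked — each lies in τ. Therefore τ satisfies (T1), (T2), (T3): it IS a topology on X.


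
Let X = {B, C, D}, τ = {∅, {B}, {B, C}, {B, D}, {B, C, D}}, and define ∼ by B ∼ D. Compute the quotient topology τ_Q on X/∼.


X/∼ = {[B=D], [C]}; |τ_Q| = 3.

Equivalence classes: [B=D], [C].
Quotient map π: X → X/∼ sends B ↦ [B=D], C ↦ [C], D ↦ [B=D].
For each subset V ⊆ X/∼, compute π^{-1}(V) ⊆ X and check whether π^{-1}(V) ∈ τ. V is open in τ_Q iff π^{-1}(V) ∈ τ.
  V = {}: π^{-1}(V) = ∅ ∈ τ ✓.
  V = {[B=D]}: π^{-1}(V) = {B, D} ∈ τ ✓.
  V = {[C]}: π^{-1}(V) = {C} ∉ τ ✗.
  V = {[B=D], [C]}: π^{-1}(V) = {B, C, D} ∈ τ ✓.
Open sets in the quotient: τ_Q = {{}, {[B=D]}, {[B=D], [C]}} (3 elements).


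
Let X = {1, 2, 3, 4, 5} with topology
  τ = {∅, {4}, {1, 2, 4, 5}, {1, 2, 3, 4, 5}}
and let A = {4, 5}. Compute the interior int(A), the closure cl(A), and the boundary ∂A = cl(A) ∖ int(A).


int(A) = {4}, cl(A) = {1, 2, 3, 4, 5}, ∂A = {1, 2, 3, 5}.

Closed sets in (X, τ) are complements of opens:
  closed(X, τ) = {∅, {3}, {1, 2, 3, 5}, {1, 2, 3, 4, 5}}.
int(A) = ⋃ {U ∈ τ : U ⊆ A}. Opens contained in A: ∅, {4}.
Taking the union of these: int(A) = {4}.
cl(A) = ⋂ {C closed : A ⊆ C}. Closed sets containing A: {1, 2, 3, 4, 5}.
Intersecting these: cl(A) = {1, 2, 3, 4, 5}.
∂A = cl(A) ∖ int(A) = {1, 2, 3, 4, 5} ∖ {4} = {1, 2, 3, 5}.


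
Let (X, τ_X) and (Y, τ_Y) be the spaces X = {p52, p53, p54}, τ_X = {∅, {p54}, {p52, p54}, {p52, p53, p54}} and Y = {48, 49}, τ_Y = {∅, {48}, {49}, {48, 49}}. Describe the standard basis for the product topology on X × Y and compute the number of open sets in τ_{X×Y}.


Basis B = {∅ × ∅, {p54} × {48}, {p54} × {49}, {p52, p54} × {48}, {p52, p54} × {49}, {p54} × {48, 49}, {p52, p53, p54} × {48}, {p52, p53, p54} × {49}, {p52, p54} × {48, 49}, {p52, p53, p54} × {48, 49}}; |τ_{X×Y}| = 16.

Enumerate products U × V with U ∈ τ_X, V ∈ τ_Y (deduplicated):
  ∅ × ∅ = {} (∅)
  {p54} × {48} = {(p54,48)}
  {p54} × {49} = {(p54,49)}
  {p52, p54} × {48} = {(p52,48), (p54,48)}
  {p52, p54} × {49} = {(p52,49), (p54,49)}
  {p54} × {48, 49} = {(p54,48), (p54,49)}
  {p52, p53, p54} × {48} = {(p52,48), (p53,48), (p54,48)}
  {p52, p53, p54} × {49} = {(p52,49), (p53,49), (p54,49)}
  {p52, p54} × {48, 49} = {(p52,48), (p52,49), (p54,48), (p54,49)}
  {p52, p53, p54} × {48, 49} = {(p52,48), (p52,49), (p53,48), (p53,49), (p54,48), (p54,49)}
These 10 distinct sets form the basis B.
Close under arbitrary unions to get τ_{X×Y}; counting gives |τ_{X×Y}| = 16.


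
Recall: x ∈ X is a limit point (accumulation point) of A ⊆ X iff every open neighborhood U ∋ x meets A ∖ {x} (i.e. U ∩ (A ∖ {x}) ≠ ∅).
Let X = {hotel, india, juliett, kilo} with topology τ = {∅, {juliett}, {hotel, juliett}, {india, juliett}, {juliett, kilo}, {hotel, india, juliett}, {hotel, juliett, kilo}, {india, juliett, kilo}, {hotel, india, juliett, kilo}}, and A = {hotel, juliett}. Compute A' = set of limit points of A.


A' = {hotel, india, kilo}

For each x ∈ X, list the open sets U ∈ τ with x ∈ U, then check whether U ∩ (A ∖ {x}) ≠ ∅ for every such U.
  x = hotel: opens ∋ x are {hotel, juliett}, {hotel, india, juliett}, {hotel, juliett, kilo}, {hotel, india, juliett, kilo}; each meets A ∖ {hotel}, so x IS a limit point.
  x = india: opens ∋ x are {india, juliett}, {hotel, india, juliett}, {india, juliett, kilo}, {hotel, india, juliett, kilo}; each meets A ∖ {india}, so x IS a limit point.
  x = juliett: open {juliett} ∋ x has {juliett} ∩ (A ∖ {juliett}) = ∅, so x is NOT a limit point.
  x = kilo: opens ∋ x are {juliett, kilo}, {hotel, juliett, kilo}, {india, juliett, kilo}, {hotel, india, juliett, kilo}; each meets A ∖ {kilo}, so x IS a limit point.
Collecting: A' = {hotel, india, kilo}.


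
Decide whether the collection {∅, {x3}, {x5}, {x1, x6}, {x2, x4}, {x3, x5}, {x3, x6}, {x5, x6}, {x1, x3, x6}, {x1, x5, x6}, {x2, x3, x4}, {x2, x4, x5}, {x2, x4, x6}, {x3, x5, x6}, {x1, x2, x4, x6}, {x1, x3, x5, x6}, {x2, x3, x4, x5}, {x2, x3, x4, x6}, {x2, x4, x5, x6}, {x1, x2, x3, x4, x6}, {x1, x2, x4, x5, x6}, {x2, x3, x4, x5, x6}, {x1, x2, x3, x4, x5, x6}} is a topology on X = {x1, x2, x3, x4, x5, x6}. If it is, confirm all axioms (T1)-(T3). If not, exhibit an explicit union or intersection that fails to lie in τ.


τ is NOT a topology on X.

Axiom (T1): ∅ ∈ τ? Yes; X ∈ τ? Yes.
Axiom (T2/T3): check pairwise unions and intersections of members of τ.
Counterexample for (T3): {x1, x6} ∩ {x3, x6} = {x6} ∉ τ. Therefore τ is NOT a topology.


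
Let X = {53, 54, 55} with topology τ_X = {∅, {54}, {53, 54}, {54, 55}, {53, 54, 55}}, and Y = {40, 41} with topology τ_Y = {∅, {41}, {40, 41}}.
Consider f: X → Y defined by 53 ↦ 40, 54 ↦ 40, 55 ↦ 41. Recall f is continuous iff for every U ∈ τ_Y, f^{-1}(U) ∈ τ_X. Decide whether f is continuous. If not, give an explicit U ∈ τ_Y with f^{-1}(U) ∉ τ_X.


f is NOT continuous.

Compute f^{-1}(U) for each U ∈ τ_Y:
  U = ∅: f^{-1}(U) = ∅ ∈ τ_X ✓.
  U = {41}: f^{-1}(U) = {55} ∉ τ_X ✗.
  U = {40, 41}: f^{-1}(U) = {53, 54, 55} ∈ τ_X ✓.
Found U = {41} with f^{-1}(U) = {55} not in τ_X. Therefore f is NOT continuous.


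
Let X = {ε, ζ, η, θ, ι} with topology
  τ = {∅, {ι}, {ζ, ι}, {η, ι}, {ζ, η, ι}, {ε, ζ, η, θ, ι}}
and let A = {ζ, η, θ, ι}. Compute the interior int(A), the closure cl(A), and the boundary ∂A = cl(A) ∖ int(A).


int(A) = {ζ, η, ι}, cl(A) = {ε, ζ, η, θ, ι}, ∂A = {ε, θ}.

Closed sets in (X, τ) are complements of opens:
  closed(X, τ) = {∅, {ε, θ}, {ε, ζ, θ}, {ε, η, θ}, {ε, ζ, η, θ}, {ε, ζ, η, θ, ι}}.
int(A) = ⋃ {U ∈ τ : U ⊆ A}. Opens contained in A: ∅, {ι}, {ζ, ι}, {η, ι}, {ζ, η, ι}.
Taking the union of these: int(A) = {ζ, η, ι}.
cl(A) = ⋂ {C closed : A ⊆ C}. Closed sets containing A: {ε, ζ, η, θ, ι}.
Intersecting these: cl(A) = {ε, ζ, η, θ, ι}.
∂A = cl(A) ∖ int(A) = {ε, ζ, η, θ, ι} ∖ {ζ, η, ι} = {ε, θ}.


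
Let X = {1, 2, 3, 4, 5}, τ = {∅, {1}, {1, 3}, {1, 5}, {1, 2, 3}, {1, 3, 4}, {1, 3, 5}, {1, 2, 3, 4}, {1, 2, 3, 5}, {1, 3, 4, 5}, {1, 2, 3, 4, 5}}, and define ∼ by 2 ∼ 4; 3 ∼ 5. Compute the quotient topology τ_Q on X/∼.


X/∼ = {[1], [2=4], [3=5]}; |τ_Q| = 4.

Equivalence classes: [1], [2=4], [3=5].
Quotient map π: X → X/∼ sends 1 ↦ [1], 2 ↦ [2=4], 3 ↦ [3=5], 4 ↦ [2=4], 5 ↦ [3=5].
For each subset V ⊆ X/∼, compute π^{-1}(V) ⊆ X and check whether π^{-1}(V) ∈ τ. V is open in τ_Q iff π^{-1}(V) ∈ τ.
  V = {}: π^{-1}(V) = ∅ ∈ τ ✓.
  V = {[1]}: π^{-1}(V) = {1} ∈ τ ✓.
  V = {[2=4]}: π^{-1}(V) = {2, 4} ∉ τ ✗.
  V = {[1], [2=4]}: π^{-1}(V) = {1, 2, 4} ∉ τ ✗.
  V = {[3=5]}: π^{-1}(V) = {3, 5} ∉ τ ✗.
  V = {[1], [3=5]}: π^{-1}(V) = {1, 3, 5} ∈ τ ✓.
  V = {[2=4], [3=5]}: π^{-1}(V) = {2, 3, 4, 5} ∉ τ ✗.
  V = {[1], [2=4], [3=5]}: π^{-1}(V) = {1, 2, 3, 4, 5} ∈ τ ✓.
Open sets in the quotient: τ_Q = {{}, {[1]}, {[1], [3=5]}, {[1], [2=4], [3=5]}} (4 elements).


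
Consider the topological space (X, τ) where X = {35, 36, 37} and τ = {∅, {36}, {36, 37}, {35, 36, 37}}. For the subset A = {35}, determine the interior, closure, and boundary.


int(A) = ∅, cl(A) = {35}, ∂A = {35}.

Closed sets in (X, τ) are complements of opens:
  closed(X, τ) = {∅, {35}, {35, 37}, {35, 36, 37}}.
int(A) = ⋃ {U ∈ τ : U ⊆ A}. Opens contained in A: ∅.
Taking the union of these: int(A) = ∅.
cl(A) = ⋂ {C closed : A ⊆ C}. Closed sets containing A: {35}, {35, 37}, {35, 36, 37}.
Intersecting these: cl(A) = {35}.
∂A = cl(A) ∖ int(A) = {35} ∖ ∅ = {35}.


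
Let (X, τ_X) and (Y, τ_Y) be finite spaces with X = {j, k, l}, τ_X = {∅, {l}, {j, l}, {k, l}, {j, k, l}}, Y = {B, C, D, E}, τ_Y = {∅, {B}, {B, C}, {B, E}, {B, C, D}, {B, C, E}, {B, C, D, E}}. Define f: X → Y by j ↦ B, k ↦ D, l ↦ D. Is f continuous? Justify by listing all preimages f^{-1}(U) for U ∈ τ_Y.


f is NOT continuous.

Compute f^{-1}(U) for each U ∈ τ_Y:
  U = ∅: f^{-1}(U) = ∅ ∈ τ_X ✓.
  U = {B}: f^{-1}(U) = {j} ∉ τ_X ✗.
  U = {B, C}: f^{-1}(U) = {j} ∉ τ_X ✗.
  U = {B, E}: f^{-1}(U) = {j} ∉ τ_X ✗.
  U = {B, C, D}: f^{-1}(U) = {j, k, l} ∈ τ_X ✓.
  U = {B, C, E}: f^{-1}(U) = {j} ∉ τ_X ✗.
  U = {B, C, D, E}: f^{-1}(U) = {j, k, l} ∈ τ_X ✓.
Found U = {B} with f^{-1}(U) = {j} not in τ_X. Therefore f is NOT continuous.


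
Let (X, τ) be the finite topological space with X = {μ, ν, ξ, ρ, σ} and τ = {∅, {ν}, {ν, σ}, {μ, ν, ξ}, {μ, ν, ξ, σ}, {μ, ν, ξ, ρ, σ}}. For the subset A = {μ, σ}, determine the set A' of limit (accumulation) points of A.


A' = {ξ, ρ}

For each x ∈ X, list the open sets U ∈ τ with x ∈ U, then check whether U ∩ (A ∖ {x}) ≠ ∅ for every such U.
  x = μ: open {μ, ν, ξ} ∋ x has {μ, ν, ξ} ∩ (A ∖ {μ}) = ∅, so x is NOT a limit point.
  x = ν: open {ν} ∋ x has {ν} ∩ (A ∖ {ν}) = ∅, so x is NOT a limit point.
  x = ξ: opens ∋ x are {μ, ν, ξ}, {μ, ν, ξ, σ}, {μ, ν, ξ, ρ, σ}; each meets A ∖ {ξ}, so x IS a limit point.
  x = ρ: opens ∋ x are {μ, ν, ξ, ρ, σ}; each meets A ∖ {ρ}, so x IS a limit point.
  x = σ: open {ν, σ} ∋ x has {ν, σ} ∩ (A ∖ {σ}) = ∅, so x is NOT a limit point.
Collecting: A' = {ξ, ρ}.


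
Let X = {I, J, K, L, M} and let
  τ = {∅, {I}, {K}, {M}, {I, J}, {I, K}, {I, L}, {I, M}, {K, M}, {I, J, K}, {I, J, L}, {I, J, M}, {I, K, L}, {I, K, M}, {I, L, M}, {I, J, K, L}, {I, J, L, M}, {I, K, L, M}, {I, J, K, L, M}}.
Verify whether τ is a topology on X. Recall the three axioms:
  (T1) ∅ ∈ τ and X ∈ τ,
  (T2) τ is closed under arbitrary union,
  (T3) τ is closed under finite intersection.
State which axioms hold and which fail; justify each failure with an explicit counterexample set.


τ is NOT a topology on X.

Axiom (T1): ∅ ∈ τ? Yes; X ∈ τ? Yes.
Axiom (T2/T3): check pairwise unions and intersections of members of τ.
Counterexample for (T2): {K} ∪ {I, J, M} = {I, J, K, M} ∉ τ. Therefore τ is NOT a topology.


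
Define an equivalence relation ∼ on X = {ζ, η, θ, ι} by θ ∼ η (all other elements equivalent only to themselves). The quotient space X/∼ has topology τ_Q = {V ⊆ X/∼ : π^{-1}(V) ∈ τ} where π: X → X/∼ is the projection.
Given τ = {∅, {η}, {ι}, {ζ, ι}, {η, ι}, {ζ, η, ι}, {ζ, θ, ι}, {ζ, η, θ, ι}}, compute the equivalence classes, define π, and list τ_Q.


X/∼ = {[ζ], [η=θ], [ι]}; |τ_Q| = 4.

Equivalence classes: [ζ], [η=θ], [ι].
Quotient map π: X → X/∼ sends ζ ↦ [ζ], η ↦ [η=θ], θ ↦ [η=θ], ι ↦ [ι].
For each subset V ⊆ X/∼, compute π^{-1}(V) ⊆ X and check whether π^{-1}(V) ∈ τ. V is open in τ_Q iff π^{-1}(V) ∈ τ.
  V = {}: π^{-1}(V) = ∅ ∈ τ ✓.
  V = {[ζ]}: π^{-1}(V) = {ζ} ∉ τ ✗.
  V = {[η=θ]}: π^{-1}(V) = {η, θ} ∉ τ ✗.
  V = {[ζ], [η=θ]}: π^{-1}(V) = {ζ, η, θ} ∉ τ ✗.
  V = {[ι]}: π^{-1}(V) = {ι} ∈ τ ✓.
  V = {[ζ], [ι]}: π^{-1}(V) = {ζ, ι} ∈ τ ✓.
  V = {[η=θ], [ι]}: π^{-1}(V) = {η, θ, ι} ∉ τ ✗.
  V = {[ζ], [η=θ], [ι]}: π^{-1}(V) = {ζ, η, θ, ι} ∈ τ ✓.
Open sets in the quotient: τ_Q = {{}, {[ι]}, {[ζ], [ι]}, {[ζ], [η=θ], [ι]}} (4 elements).


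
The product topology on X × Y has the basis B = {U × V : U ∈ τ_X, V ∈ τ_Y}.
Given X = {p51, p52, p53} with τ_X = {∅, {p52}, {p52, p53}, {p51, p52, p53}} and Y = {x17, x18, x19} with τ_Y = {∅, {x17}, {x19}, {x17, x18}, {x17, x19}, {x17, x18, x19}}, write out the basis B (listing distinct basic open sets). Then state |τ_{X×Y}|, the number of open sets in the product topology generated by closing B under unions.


Basis B = {∅ × ∅, {p52} × {x17}, {p52} × {x19}, {p52} × {x17, x18}, {p52} × {x17, x19}, {p52, p53} × {x17}, {p52, p53} × {x19}, {p51, p52, p53} × {x17}, {p51, p52, p53} × {x19}, {p52} × {x17, x18, x19}, {p52, p53} × {x17, x18}, {p52, p53} × {x17, x19}, {p51, p52, p53} × {x17, x18}, {p51, p52, p53} × {x17, x19}, {p52, p53} × {x17, x18, x19}, {p51, p52, p53} × {x17, x18, x19}}; |τ_{X×Y}| = 40.

Enumerate products U × V with U ∈ τ_X, V ∈ τ_Y (deduplicated):
  ∅ × ∅ = {} (∅)
  {p52} × {x17} = {(p52,x17)}
  {p52} × {x19} = {(p52,x19)}
  {p52} × {x17, x18} = {(p52,x17), (p52,x18)}
  {p52} × {x17, x19} = {(p52,x17), (p52,x19)}
  {p52, p53} × {x17} = {(p52,x17), (p53,x17)}
  {p52, p53} × {x19} = {(p52,x19), (p53,x19)}
  {p51, p52, p53} × {x17} = {(p51,x17), (p52,x17), (p53,x17)}
  {p51, p52, p53} × {x19} = {(p51,x19), (p52,x19), (p53,x19)}
  {p52} × {x17, x18, x19} = {(p52,x17), (p52,x18), (p52,x19)}
  {p52, p53} × {x17, x18} = {(p52,x17), (p52,x18), (p53,x17), (p53,x18)}
  {p52, p53} × {x17, x19} = {(p52,x17), (p52,x19), (p53,x17), (p53,x19)}
  {p51, p52, p53} × {x17, x18} = {(p51,x17), (p51,x18), (p52,x17), (p52,x18), (p53,x17), (p53,x18)}
  {p51, p52, p53} × {x17, x19} = {(p51,x17), (p51,x19), (p52,x17), (p52,x19), (p53,x17), (p53,x19)}
  {p52, p53} × {x17, x18, x19} = {(p52,x17), (p52,x18), (p52,x19), (p53,x17), (p53,x18), (p53,x19)}
  {p51, p52, p53} × {x17, x18, x19} = {(p51,x17), (p51,x18), (p51,x19), (p52,x17), (p52,x18), (p52,x19), (p53,x17), (p53,x18), (p53,x19)}
These 16 distinct sets form the basis B.
Close under arbitrary unions to get τ_{X×Y}; counting gives |τ_{X×Y}| = 40.


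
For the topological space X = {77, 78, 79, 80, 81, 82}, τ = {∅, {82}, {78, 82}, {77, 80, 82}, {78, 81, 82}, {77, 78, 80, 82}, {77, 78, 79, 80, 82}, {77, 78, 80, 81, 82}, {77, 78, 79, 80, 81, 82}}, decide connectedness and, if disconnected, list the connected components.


(X, τ) is connected.

Find clopen sets (U ∈ τ with X ∖ U ∈ τ):
  U = ∅, X ∖ U = {77, 78, 79, 80, 81, 82} — both open, so U is clopen.
  U = {77, 78, 79, 80, 81, 82}, X ∖ U = ∅ — both open, so U is clopen.
Only trivial clopens (∅ and X) exist, so (X, τ) is connected.
Compute connected components by grouping points that agree on all clopens:
  component: {77, 78, 79, 80, 81, 82}


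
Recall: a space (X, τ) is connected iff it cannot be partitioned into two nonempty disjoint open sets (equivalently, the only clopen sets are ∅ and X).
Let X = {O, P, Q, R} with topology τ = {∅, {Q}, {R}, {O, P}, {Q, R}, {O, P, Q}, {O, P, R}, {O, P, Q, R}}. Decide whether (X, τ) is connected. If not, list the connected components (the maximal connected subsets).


(X, τ) is disconnected; components = [{Q}, {R}, {O, P}].

Find clopen sets (U ∈ τ with X ∖ U ∈ τ):
  U = ∅, X ∖ U = {O, P, Q, R} — both open, so U is clopen.
  U = {Q}, X ∖ U = {O, P, R} — both open, so U is clopen.
  U = {R}, X ∖ U = {O, P, Q} — both open, so U is clopen.
  U = {O, P}, X ∖ U = {Q, R} — both open, so U is clopen.
  U = {Q, R}, X ∖ U = {O, P} — both open, so U is clopen.
  U = {O, P, Q}, X ∖ U = {R} — both open, so U is clopen.
  U = {O, P, R}, X ∖ U = {Q} — both open, so U is clopen.
  U = {O, P, Q, R}, X ∖ U = ∅ — both open, so U is clopen.
Nontrivial clopen(s) exist: e.g. {O, P, Q}. So (X, τ) is disconnected.
Compute connected components by grouping points that agree on all clopens:
  component: {Q}
  component: {R}
  component: {O, P}


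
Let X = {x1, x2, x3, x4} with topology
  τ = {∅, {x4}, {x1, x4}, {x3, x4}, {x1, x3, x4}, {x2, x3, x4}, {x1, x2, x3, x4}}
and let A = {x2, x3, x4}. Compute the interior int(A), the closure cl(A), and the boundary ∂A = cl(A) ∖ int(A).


int(A) = {x2, x3, x4}, cl(A) = {x1, x2, x3, x4}, ∂A = {x1}.

Closed sets in (X, τ) are complements of opens:
  closed(X, τ) = {∅, {x1}, {x2}, {x1, x2}, {x2, x3}, {x1, x2, x3}, {x1, x2, x3, x4}}.
int(A) = ⋃ {U ∈ τ : U ⊆ A}. Opens contained in A: ∅, {x4}, {x3, x4}, {x2, x3, x4}.
Taking the union of these: int(A) = {x2, x3, x4}.
cl(A) = ⋂ {C closed : A ⊆ C}. Closed sets containing A: {x1, x2, x3, x4}.
Intersecting these: cl(A) = {x1, x2, x3, x4}.
∂A = cl(A) ∖ int(A) = {x1, x2, x3, x4} ∖ {x2, x3, x4} = {x1}.


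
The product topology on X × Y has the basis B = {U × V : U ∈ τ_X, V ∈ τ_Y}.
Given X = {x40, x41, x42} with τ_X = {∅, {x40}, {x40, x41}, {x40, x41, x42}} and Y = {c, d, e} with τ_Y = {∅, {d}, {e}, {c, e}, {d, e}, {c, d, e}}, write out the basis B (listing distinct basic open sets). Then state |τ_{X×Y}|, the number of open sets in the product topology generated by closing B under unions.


Basis B = {∅ × ∅, {x40} × {d}, {x40} × {e}, {x40} × {c, e}, {x40} × {d, e}, {x40, x41} × {d}, {x40, x41} × {e}, {x40} × {c, d, e}, {x40, x41, x42} × {d}, {x40, x41, x42} × {e}, {x40, x41} × {c, e}, {x40, x41} × {d, e}, {x40, x41} × {c, d, e}, {x40, x41, x42} × {c, e}, {x40, x41, x42} × {d, e}, {x40, x41, x42} × {c, d, e}}; |τ_{X×Y}| = 40.

Enumerate products U × V with U ∈ τ_X, V ∈ τ_Y (deduplicated):
  ∅ × ∅ = {} (∅)
  {x40} × {d} = {(x40,d)}
  {x40} × {e} = {(x40,e)}
  {x40} × {c, e} = {(x40,c), (x40,e)}
  {x40} × {d, e} = {(x40,d), (x40,e)}
  {x40, x41} × {d} = {(x40,d), (x41,d)}
  {x40, x41} × {e} = {(x40,e), (x41,e)}
  {x40} × {c, d, e} = {(x40,c), (x40,d), (x40,e)}
  {x40, x41, x42} × {d} = {(x40,d), (x41,d), (x42,d)}
  {x40, x41, x42} × {e} = {(x40,e), (x41,e), (x42,e)}
  {x40, x41} × {c, e} = {(x40,c), (x40,e), (x41,c), (x41,e)}
  {x40, x41} × {d, e} = {(x40,d), (x40,e), (x41,d), (x41,e)}
  {x40, x41} × {c, d, e} = {(x40,c), (x40,d), (x40,e), (x41,c), (x41,d), (x41,e)}
  {x40, x41, x42} × {c, e} = {(x40,c), (x40,e), (x41,c), (x41,e), (x42,c), (x42,e)}
  {x40, x41, x42} × {d, e} = {(x40,d), (x40,e), (x41,d), (x41,e), (x42,d), (x42,e)}
  {x40, x41, x42} × {c, d, e} = {(x40,c), (x40,d), (x40,e), (x41,c), (x41,d), (x41,e), (x42,c), (x42,d), (x42,e)}
These 16 distinct sets form the basis B.
Close under arbitrary unions to get τ_{X×Y}; counting gives |τ_{X×Y}| = 40.


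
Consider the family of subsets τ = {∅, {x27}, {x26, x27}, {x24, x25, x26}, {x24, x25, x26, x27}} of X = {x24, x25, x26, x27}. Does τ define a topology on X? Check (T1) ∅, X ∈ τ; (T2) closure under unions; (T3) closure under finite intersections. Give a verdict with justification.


τ is NOT a topology on X.

Axiom (T1): ∅ ∈ τ? Yes; X ∈ τ? Yes.
Axiom (T2/T3): check pairwise unions and intersections of members of τ.
Counterexample for (T3): {x26, x27} ∩ {x24, x25, x26} = {x26} ∉ τ. Therefore τ is NOT a topology.


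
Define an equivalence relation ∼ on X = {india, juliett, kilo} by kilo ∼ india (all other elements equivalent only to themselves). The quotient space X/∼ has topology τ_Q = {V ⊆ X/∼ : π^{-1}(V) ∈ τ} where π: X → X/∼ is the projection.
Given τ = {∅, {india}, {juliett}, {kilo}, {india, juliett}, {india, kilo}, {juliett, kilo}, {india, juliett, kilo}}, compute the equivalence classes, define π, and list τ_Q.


X/∼ = {[india=kilo], [juliett]}; |τ_Q| = 4.

Equivalence classes: [india=kilo], [juliett].
Quotient map π: X → X/∼ sends india ↦ [india=kilo], juliett ↦ [juliett], kilo ↦ [india=kilo].
For each subset V ⊆ X/∼, compute π^{-1}(V) ⊆ X and check whether π^{-1}(V) ∈ τ. V is open in τ_Q iff π^{-1}(V) ∈ τ.
  V = {}: π^{-1}(V) = ∅ ∈ τ ✓.
  V = {[india=kilo]}: π^{-1}(V) = {india, kilo} ∈ τ ✓.
  V = {[juliett]}: π^{-1}(V) = {juliett} ∈ τ ✓.
  V = {[india=kilo], [juliett]}: π^{-1}(V) = {india, juliett, kilo} ∈ τ ✓.
Open sets in the quotient: τ_Q = {{}, {[india=kilo]}, {[juliett]}, {[india=kilo], [juliett]}} (4 elements).


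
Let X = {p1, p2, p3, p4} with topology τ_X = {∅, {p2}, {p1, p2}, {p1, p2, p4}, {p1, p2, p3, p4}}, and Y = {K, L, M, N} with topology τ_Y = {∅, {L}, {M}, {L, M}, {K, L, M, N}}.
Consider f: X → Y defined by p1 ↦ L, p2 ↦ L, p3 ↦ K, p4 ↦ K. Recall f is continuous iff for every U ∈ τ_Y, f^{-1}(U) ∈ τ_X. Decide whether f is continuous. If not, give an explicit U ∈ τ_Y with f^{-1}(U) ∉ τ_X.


f IS continuous.

Compute f^{-1}(U) for each U ∈ τ_Y:
  U = ∅: f^{-1}(U) = ∅ ∈ τ_X ✓.
  U = {L}: f^{-1}(U) = {p1, p2} ∈ τ_X ✓.
  U = {M}: f^{-1}(U) = ∅ ∈ τ_X ✓.
  U = {L, M}: f^{-1}(U) = {p1, p2} ∈ τ_X ✓.
  U = {K, L, M, N}: f^{-1}(U) = {p1, p2, p3, p4} ∈ τ_X ✓.
Every preimage lies in τ_X, so f IS continuous.


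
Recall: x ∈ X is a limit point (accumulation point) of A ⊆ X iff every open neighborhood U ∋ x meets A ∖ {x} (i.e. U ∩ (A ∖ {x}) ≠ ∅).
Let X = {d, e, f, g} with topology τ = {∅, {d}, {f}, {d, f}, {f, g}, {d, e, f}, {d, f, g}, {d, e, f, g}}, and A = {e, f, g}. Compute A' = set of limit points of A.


A' = {e, g}

For each x ∈ X, list the open sets U ∈ τ with x ∈ U, then check whether U ∩ (A ∖ {x}) ≠ ∅ for every such U.
  x = d: open {d} ∋ x has {d} ∩ (A ∖ {d}) = ∅, so x is NOT a limit point.
  x = e: opens ∋ x are {d, e, f}, {d, e, f, g}; each meets A ∖ {e}, so x IS a limit point.
  x = f: open {f} ∋ x has {f} ∩ (A ∖ {f}) = ∅, so x is NOT a limit point.
  x = g: opens ∋ x are {f, g}, {d, f, g}, {d, e, f, g}; each meets A ∖ {g}, so x IS a limit point.
Collecting: A' = {e, g}.


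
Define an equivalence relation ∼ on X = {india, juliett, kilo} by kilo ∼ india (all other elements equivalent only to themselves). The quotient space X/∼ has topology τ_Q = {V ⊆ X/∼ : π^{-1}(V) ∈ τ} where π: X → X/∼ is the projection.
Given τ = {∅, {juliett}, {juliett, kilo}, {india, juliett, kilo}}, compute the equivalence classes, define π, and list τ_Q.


X/∼ = {[india=kilo], [juliett]}; |τ_Q| = 3.

Equivalence classes: [india=kilo], [juliett].
Quotient map π: X → X/∼ sends india ↦ [india=kilo], juliett ↦ [juliett], kilo ↦ [india=kilo].
For each subset V ⊆ X/∼, compute π^{-1}(V) ⊆ X and check whether π^{-1}(V) ∈ τ. V is open in τ_Q iff π^{-1}(V) ∈ τ.
  V = {}: π^{-1}(V) = ∅ ∈ τ ✓.
  V = {[india=kilo]}: π^{-1}(V) = {india, kilo} ∉ τ ✗.
  V = {[juliett]}: π^{-1}(V) = {juliett} ∈ τ ✓.
  V = {[india=kilo], [juliett]}: π^{-1}(V) = {india, juliett, kilo} ∈ τ ✓.
Open sets in the quotient: τ_Q = {{}, {[juliett]}, {[india=kilo], [juliett]}} (3 elements).


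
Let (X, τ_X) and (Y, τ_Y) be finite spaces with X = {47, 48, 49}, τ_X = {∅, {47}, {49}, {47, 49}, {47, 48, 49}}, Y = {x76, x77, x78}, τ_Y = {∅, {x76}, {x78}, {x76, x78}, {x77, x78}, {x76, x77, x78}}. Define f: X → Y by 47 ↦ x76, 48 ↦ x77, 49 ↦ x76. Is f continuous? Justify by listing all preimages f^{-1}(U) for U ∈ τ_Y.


f is NOT continuous.

Compute f^{-1}(U) for each U ∈ τ_Y:
  U = ∅: f^{-1}(U) = ∅ ∈ τ_X ✓.
  U = {x76}: f^{-1}(U) = {47, 49} ∈ τ_X ✓.
  U = {x78}: f^{-1}(U) = ∅ ∈ τ_X ✓.
  U = {x76, x78}: f^{-1}(U) = {47, 49} ∈ τ_X ✓.
  U = {x77, x78}: f^{-1}(U) = {48} ∉ τ_X ✗.
  U = {x76, x77, x78}: f^{-1}(U) = {47, 48, 49} ∈ τ_X ✓.
Found U = {x77, x78} with f^{-1}(U) = {48} not in τ_X. Therefore f is NOT continuous.


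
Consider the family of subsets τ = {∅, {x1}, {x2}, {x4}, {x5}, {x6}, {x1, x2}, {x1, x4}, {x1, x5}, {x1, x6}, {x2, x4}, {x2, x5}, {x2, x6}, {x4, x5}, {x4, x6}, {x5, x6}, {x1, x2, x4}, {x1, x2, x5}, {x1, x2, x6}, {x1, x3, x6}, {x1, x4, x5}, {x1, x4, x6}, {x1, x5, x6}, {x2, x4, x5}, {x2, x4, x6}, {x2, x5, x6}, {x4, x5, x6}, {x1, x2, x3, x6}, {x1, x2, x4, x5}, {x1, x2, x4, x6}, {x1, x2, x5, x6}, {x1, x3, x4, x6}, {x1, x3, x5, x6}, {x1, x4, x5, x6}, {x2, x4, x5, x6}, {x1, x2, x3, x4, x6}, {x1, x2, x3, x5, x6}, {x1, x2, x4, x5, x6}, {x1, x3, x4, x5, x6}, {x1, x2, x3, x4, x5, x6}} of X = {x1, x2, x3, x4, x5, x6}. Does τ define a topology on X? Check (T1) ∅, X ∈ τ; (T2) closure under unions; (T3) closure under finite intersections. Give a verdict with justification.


τ IS a topology on X.

Axiom (T1): ∅ ∈ τ? Yes; X ∈ τ? Yes.
Axiom (T2/T3): check pairwise unions and intersections of members of τ.
All pairwise intersections and unions checked — each lies in τ. Therefore τ satisfies (T1), (T2), (T3): it IS a topology on X.


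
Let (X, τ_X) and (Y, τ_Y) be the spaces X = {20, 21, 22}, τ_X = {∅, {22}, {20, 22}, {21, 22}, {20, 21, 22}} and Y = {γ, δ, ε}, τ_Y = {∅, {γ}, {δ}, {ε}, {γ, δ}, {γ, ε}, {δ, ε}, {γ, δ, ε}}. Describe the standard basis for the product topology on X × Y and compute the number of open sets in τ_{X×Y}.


Basis B = {∅ × ∅, {22} × {γ}, {22} × {δ}, {22} × {ε}, {20, 22} × {γ}, {20, 22} × {δ}, {20, 22} × {ε}, {21, 22} × {γ}, {21, 22} × {δ}, {21, 22} × {ε}, {22} × {γ, δ}, {22} × {γ, ε}, {22} × {δ, ε}, {20, 21, 22} × {γ}, {20, 21, 22} × {δ}, {20, 21, 22} × {ε}, {22} × {γ, δ, ε}, {20, 22} × {γ, δ}, {20, 22} × {γ, ε}, {20, 22} × {δ, ε}, {21, 22} × {γ, δ}, {21, 22} × {γ, ε}, {21, 22} × {δ, ε}, {20, 22} × {γ, δ, ε}, {20, 21, 22} × {γ, δ}, {20, 21, 22} × {γ, ε}, {20, 21, 22} × {δ, ε}, {21, 22} × {γ, δ, ε}, {20, 21, 22} × {γ, δ, ε}}; |τ_{X×Y}| = 125.

Enumerate products U × V with U ∈ τ_X, V ∈ τ_Y (deduplicated):
  ∅ × ∅ = {} (∅)
  {22} × {γ} = {(22,γ)}
  {22} × {δ} = {(22,δ)}
  {22} × {ε} = {(22,ε)}
  {20, 22} × {γ} = {(20,γ), (22,γ)}
  {20, 22} × {δ} = {(20,δ), (22,δ)}
  {20, 22} × {ε} = {(20,ε), (22,ε)}
  {21, 22} × {γ} = {(21,γ), (22,γ)}
  {21, 22} × {δ} = {(21,δ), (22,δ)}
  {21, 22} × {ε} = {(21,ε), (22,ε)}
  {22} × {γ, δ} = {(22,γ), (22,δ)}
  {22} × {γ, ε} = {(22,γ), (22,ε)}
  {22} × {δ, ε} = {(22,δ), (22,ε)}
  {20, 21, 22} × {γ} = {(20,γ), (21,γ), (22,γ)}
  {20, 21, 22} × {δ} = {(20,δ), (21,δ), (22,δ)}
  {20, 21, 22} × {ε} = {(20,ε), (21,ε), (22,ε)}
  {22} × {γ, δ, ε} = {(22,γ), (22,δ), (22,ε)}
  {20, 22} × {γ, δ} = {(20,γ), (20,δ), (22,γ), (22,δ)}
  {20, 22} × {γ, ε} = {(20,γ), (20,ε), (22,γ), (22,ε)}
  {20, 22} × {δ, ε} = {(20,δ), (20,ε), (22,δ), (22,ε)}
  {21, 22} × {γ, δ} = {(21,γ), (21,δ), (22,γ), (22,δ)}
  {21, 22} × {γ, ε} = {(21,γ), (21,ε), (22,γ), (22,ε)}
  {21, 22} × {δ, ε} = {(21,δ), (21,ε), (22,δ), (22,ε)}
  {20, 22} × {γ, δ, ε} = {(20,γ), (20,δ), (20,ε), (22,γ), (22,δ), (22,ε)}
  {20, 21, 22} × {γ, δ} = {(20,γ), (20,δ), (21,γ), (21,δ), (22,γ), (22,δ)}
  {20, 21, 22} × {γ, ε} = {(20,γ), (20,ε), (21,γ), (21,ε), (22,γ), (22,ε)}
  {20, 21, 22} × {δ, ε} = {(20,δ), (20,ε), (21,δ), (21,ε), (22,δ), (22,ε)}
  {21, 22} × {γ, δ, ε} = {(21,γ), (21,δ), (21,ε), (22,γ), (22,δ), (22,ε)}
  {20, 21, 22} × {γ, δ, ε} = {(20,γ), (20,δ), (20,ε), (21,γ), (21,δ), (21,ε), (22,γ), (22,δ), (22,ε)}
These 29 distinct sets form the basis B.
Close under arbitrary unions to get τ_{X×Y}; counting gives |τ_{X×Y}| = 125.
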